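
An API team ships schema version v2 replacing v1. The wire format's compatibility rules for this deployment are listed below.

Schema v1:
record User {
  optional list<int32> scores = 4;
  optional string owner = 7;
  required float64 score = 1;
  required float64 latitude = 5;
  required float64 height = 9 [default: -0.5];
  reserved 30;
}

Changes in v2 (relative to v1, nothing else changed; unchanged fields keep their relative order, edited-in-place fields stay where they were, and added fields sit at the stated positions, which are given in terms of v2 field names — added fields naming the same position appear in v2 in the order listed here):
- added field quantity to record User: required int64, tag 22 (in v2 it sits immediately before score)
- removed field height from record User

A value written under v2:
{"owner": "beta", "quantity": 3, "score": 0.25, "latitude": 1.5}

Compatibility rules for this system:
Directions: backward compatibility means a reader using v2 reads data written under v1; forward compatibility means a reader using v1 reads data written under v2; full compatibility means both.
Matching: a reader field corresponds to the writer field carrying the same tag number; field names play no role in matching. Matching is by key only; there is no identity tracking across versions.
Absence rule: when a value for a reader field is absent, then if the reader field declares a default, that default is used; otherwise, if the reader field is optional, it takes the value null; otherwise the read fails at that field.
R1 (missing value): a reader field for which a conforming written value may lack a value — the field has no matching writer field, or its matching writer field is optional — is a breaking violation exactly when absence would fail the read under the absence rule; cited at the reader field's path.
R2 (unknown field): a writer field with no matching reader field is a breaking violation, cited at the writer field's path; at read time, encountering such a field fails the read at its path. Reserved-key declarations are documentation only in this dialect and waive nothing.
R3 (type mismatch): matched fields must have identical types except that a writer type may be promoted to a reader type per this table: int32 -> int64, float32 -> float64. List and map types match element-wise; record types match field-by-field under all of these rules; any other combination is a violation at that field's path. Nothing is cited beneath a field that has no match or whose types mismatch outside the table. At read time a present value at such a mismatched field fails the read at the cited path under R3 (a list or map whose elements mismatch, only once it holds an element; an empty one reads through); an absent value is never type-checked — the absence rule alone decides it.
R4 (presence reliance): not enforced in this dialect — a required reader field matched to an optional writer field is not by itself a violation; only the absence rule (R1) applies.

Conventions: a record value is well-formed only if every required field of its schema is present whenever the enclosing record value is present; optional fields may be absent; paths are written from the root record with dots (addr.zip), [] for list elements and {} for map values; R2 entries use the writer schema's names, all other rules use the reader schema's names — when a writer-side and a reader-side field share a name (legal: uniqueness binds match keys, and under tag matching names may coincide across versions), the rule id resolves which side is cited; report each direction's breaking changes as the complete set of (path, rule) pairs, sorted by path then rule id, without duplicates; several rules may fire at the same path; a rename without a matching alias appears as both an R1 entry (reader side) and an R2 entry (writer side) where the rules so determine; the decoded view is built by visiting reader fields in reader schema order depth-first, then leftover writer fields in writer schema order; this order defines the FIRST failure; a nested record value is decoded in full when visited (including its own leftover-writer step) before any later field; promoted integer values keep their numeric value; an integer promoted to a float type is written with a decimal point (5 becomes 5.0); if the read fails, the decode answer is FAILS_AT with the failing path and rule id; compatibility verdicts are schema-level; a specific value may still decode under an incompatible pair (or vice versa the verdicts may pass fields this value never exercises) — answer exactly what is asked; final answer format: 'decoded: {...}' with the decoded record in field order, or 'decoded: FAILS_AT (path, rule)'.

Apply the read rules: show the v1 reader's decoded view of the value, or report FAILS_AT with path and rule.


the writer's type comes first in each User pair
migrating the User value to v1:
  scores := null (absent, optional -> null)
  owner := "beta"
  score := 0.25
  latitude := 1.5
  height := -0.5 (absent -> default)
  read fails at quantity under R2 (unknown field)
  => FAILS_AT (quantity, R2)
checking off the User differences that do not matter here:
  removed field height from record User -> affects the rule determinations only; this particular User value decodes identically

decoded: FAILS_AT (quantity, R2)


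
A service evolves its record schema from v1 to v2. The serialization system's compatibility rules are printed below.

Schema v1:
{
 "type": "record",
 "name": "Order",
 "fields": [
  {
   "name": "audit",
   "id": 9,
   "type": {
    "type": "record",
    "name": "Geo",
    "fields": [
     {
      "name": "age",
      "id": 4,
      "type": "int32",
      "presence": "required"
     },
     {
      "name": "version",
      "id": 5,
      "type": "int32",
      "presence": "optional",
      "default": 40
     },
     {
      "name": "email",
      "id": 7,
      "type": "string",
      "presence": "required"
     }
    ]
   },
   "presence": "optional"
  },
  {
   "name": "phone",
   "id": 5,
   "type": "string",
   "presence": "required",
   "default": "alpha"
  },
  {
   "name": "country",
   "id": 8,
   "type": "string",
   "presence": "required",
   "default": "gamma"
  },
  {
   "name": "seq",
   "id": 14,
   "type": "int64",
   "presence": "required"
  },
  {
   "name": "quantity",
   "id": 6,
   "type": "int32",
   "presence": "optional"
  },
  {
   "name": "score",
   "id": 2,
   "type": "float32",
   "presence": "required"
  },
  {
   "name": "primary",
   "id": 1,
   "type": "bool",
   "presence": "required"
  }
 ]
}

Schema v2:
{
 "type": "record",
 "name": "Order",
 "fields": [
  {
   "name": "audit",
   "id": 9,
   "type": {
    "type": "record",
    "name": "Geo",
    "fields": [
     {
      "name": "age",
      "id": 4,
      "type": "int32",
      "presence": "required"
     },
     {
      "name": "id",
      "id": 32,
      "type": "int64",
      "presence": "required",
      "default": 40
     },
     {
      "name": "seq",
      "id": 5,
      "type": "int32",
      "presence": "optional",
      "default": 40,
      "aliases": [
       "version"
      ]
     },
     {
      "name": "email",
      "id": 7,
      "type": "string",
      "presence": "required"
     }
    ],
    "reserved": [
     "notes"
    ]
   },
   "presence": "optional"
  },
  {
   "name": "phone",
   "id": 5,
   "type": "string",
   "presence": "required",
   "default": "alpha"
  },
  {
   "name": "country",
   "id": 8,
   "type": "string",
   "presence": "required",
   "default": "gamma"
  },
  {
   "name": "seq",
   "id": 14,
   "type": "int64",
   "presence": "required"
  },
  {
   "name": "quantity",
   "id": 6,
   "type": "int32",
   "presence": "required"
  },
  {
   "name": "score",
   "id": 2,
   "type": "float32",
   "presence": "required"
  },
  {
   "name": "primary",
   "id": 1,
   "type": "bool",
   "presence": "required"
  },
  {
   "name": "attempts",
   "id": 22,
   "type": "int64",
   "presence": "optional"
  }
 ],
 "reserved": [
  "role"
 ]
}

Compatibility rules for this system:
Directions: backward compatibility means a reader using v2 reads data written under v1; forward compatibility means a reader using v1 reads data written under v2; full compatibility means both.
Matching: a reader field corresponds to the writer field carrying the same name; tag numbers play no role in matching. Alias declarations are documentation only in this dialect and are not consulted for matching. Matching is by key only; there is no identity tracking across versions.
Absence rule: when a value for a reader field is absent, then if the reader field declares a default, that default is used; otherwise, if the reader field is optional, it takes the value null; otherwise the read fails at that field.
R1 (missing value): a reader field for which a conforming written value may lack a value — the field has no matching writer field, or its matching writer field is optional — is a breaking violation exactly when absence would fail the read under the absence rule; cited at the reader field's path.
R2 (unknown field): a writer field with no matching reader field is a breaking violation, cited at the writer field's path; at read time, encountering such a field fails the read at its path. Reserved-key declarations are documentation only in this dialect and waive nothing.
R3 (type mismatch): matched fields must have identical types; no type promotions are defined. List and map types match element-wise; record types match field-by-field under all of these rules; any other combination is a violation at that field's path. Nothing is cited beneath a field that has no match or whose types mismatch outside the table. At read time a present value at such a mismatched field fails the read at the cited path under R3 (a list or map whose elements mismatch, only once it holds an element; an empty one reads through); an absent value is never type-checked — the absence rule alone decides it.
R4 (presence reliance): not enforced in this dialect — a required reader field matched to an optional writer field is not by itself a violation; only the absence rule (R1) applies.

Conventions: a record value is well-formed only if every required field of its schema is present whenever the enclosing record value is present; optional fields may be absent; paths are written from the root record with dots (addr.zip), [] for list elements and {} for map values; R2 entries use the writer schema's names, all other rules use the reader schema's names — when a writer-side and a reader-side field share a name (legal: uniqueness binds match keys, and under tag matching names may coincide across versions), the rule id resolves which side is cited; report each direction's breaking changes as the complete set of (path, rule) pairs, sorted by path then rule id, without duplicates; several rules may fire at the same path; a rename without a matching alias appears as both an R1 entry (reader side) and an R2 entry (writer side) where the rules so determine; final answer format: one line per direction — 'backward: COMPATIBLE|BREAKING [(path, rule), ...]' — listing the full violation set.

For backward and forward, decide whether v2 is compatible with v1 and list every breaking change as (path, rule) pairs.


the writer's type comes first in each Order pair
backward analysis of Order with v2 as reader and v1 as writer:
  audit: Geo -> Geo, writer optional; from audit
  phone: string -> string, writer required; from phone
  country: string -> string, writer required; from country
  seq: int64 -> int64, writer required; from seq
  quantity: int32 -> int32, writer optional; from quantity
  score: float32 -> float32, writer required; from score
  primary: bool -> bool, writer required; from primary
  attempts: no writer-side match
  audit.age: int32 -> int32, writer required; from audit.age
  audit.id: no writer-side match
  audit.seq: no writer-side match
  audit.email: string -> string, writer required; from audit.email
  leftover writer field: audit.version
  breaking: (audit.version, R2)
  breaking: (quantity, R1)
  => backward: BREAKING (2)
forward analysis of Order with v1 as reader and v2 as writer:
  audit: Geo -> Geo, writer optional; from audit
  phone: string -> string, writer required; from phone
  country: string -> string, writer required; from country
  seq: int64 -> int64, writer required; from seq
  quantity: int32 -> int32, writer required; from quantity
  score: float32 -> float32, writer required; from score
  primary: bool -> bool, writer required; from primary
  leftover writer field: attempts
  audit.age: int32 -> int32, writer required; from audit.age
  audit.version: no writer-side match
  audit.email: string -> string, writer required; from audit.email
  leftover writer field: audit.id
  leftover writer field: audit.seq
  breaking: (attempts, R2)
  breaking: (audit.id, R2)
  breaking: (audit.seq, R2)
  => forward: BREAKING (3)

backward: BREAKING [(audit.version, R2), (quantity, R1)]; forward: BREAKING [(attempts, R2), (audit.id, R2), (audit.seq, R2)]


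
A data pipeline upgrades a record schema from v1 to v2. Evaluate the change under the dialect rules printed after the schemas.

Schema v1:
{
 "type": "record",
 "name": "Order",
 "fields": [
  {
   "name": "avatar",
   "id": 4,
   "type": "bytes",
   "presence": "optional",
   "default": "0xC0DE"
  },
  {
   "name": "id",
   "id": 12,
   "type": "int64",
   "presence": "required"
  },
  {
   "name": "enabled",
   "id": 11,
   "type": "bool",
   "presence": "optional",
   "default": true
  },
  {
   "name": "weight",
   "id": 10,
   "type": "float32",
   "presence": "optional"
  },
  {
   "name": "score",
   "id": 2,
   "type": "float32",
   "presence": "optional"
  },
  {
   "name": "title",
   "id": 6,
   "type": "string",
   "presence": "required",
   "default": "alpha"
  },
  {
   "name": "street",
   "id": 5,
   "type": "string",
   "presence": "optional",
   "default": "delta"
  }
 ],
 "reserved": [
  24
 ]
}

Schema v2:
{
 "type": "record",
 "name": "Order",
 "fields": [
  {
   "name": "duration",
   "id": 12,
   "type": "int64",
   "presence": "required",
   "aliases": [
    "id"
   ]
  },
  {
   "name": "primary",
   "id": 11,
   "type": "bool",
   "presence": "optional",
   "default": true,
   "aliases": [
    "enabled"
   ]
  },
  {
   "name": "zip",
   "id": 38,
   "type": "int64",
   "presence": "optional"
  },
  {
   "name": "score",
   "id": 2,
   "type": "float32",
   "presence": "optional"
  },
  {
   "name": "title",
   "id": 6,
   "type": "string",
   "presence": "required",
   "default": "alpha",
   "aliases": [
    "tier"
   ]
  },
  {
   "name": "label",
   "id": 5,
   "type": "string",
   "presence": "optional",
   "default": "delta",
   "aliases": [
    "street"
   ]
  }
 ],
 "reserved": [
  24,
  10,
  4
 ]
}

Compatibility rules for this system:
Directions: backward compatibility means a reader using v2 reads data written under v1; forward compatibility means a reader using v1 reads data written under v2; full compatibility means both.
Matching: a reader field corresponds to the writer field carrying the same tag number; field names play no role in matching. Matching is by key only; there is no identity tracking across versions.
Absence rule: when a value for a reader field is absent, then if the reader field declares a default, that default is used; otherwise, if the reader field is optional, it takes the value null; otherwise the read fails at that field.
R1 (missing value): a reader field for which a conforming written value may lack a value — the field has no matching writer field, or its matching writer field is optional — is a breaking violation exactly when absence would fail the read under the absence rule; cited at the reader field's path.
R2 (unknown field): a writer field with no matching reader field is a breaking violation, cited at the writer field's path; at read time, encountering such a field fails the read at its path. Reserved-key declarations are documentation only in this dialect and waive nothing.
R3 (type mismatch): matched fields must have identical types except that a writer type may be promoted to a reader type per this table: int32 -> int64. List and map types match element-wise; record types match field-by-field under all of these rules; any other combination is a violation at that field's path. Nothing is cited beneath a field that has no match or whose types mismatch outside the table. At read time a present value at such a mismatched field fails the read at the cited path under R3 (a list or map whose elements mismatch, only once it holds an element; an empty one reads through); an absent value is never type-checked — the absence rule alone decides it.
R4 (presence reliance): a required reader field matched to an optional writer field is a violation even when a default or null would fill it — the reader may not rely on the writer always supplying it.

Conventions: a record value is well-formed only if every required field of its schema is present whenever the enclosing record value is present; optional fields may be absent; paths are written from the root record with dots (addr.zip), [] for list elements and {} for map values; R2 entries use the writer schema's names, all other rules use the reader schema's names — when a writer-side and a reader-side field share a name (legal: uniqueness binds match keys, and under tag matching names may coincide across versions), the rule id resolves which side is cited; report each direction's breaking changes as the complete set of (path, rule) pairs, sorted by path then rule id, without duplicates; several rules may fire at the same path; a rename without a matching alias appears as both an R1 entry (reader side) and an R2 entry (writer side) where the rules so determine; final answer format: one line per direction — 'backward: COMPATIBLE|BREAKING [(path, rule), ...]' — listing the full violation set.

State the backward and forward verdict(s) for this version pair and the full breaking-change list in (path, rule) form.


backward: BREAKING [(avatar, R2), (weight, R2)]; forward: BREAKING [(zip, R2)]

in Order below, arrows point writer -> reader
backward for Order (reader v2, writer v1):
  duration <- id (int64 -> int64, writer required)
  primary <- enabled (bool -> bool, writer optional)
  zip: no writer-side match
  score <- score (float32 -> float32, writer optional)
  title <- title (string -> string, writer required)
  label <- street (string -> string, writer optional)
  avatar (writer side), unknown to reader
  weight (writer side), unknown to reader
  breaking: (avatar, R2)
  breaking: (weight, R2)
  backward on Order therefore BREAKING (2)
forward for Order (reader v1, writer v2):
  avatar: no writer-side match
  id <- duration (int64 -> int64, writer required)
  enabled <- primary (bool -> bool, writer optional)
  weight: no writer-side match
  score <- score (float32 -> float32, writer optional)
  title <- title (string -> string, writer required)
  street <- label (string -> string, writer optional)
  zip (writer side), unknown to reader
  breaking: (zip, R2)
  forward on Order therefore BREAKING (1)


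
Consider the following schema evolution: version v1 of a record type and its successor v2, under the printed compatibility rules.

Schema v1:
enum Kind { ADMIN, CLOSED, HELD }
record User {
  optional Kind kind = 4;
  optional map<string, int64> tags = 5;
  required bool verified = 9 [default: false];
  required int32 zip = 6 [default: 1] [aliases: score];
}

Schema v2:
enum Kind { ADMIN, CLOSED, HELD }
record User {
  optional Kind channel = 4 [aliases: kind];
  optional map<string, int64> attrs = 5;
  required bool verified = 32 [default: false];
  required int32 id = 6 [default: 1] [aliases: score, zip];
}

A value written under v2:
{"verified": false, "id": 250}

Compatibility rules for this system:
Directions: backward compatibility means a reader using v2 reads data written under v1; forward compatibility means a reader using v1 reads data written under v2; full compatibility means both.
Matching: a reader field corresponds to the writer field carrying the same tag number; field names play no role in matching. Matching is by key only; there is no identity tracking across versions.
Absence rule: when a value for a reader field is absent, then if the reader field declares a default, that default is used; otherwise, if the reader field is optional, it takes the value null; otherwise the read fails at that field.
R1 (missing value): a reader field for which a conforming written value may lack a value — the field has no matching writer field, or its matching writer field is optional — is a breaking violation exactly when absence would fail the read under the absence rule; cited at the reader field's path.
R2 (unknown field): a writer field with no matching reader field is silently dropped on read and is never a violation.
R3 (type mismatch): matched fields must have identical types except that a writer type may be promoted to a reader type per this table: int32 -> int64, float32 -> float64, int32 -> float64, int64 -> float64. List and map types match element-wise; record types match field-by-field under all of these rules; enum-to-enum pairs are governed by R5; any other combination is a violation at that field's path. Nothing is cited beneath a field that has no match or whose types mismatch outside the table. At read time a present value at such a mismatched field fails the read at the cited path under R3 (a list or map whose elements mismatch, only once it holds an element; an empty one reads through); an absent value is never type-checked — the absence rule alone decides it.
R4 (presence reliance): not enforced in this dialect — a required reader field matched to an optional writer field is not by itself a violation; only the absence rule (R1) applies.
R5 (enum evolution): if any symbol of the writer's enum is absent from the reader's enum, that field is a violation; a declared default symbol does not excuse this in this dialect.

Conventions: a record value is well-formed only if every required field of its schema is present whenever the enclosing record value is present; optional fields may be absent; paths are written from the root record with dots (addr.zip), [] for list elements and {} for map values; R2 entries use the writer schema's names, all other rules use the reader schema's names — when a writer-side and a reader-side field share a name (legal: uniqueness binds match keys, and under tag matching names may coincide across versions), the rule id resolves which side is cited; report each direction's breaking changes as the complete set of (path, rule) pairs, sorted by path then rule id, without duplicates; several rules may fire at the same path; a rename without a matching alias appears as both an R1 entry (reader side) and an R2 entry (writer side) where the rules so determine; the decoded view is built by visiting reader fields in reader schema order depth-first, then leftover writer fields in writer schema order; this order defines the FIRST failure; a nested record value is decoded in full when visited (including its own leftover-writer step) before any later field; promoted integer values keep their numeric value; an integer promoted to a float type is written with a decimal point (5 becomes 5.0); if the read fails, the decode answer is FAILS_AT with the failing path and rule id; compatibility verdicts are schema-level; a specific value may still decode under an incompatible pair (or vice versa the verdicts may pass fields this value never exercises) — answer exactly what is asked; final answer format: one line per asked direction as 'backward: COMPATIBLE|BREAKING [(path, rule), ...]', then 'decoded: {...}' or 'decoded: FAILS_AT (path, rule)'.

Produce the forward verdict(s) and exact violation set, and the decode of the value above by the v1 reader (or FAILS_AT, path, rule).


the writer's type comes first in each User pair
forward for User (reader v1, writer v2):
  writer optional, Kind -> Kind: reader kind maps from writer channel
  writer optional, map<string, int64> -> map<string, int64>: reader tags maps from writer attrs
  no writer field matches reader verified
  writer required, int32 -> int32: reader zip maps from writer id
  writer field verified has no reader counterpart
  nothing fires on User: forward is COMPATIBLE
decoding the User value with the v1 reader:
  kind := null (absent, optional -> null)
  tags := null (absent, optional -> null)
  verified := false (absent -> default)
  zip := 250 (from writer id)
  writer verified: unknown -> dropped
  => decoded: {"kind": null, "tags": null, "verified": false, "zip": 250}
the rest of the User diff is inert for this question:
  field verified in record User: tag 9 changed to 32 -> fires no rule on User, leaving the asked answer as it is
  renamed field zip to id in record User (alias zip declared on the renamed field) -> fires no rule on User, leaving the asked answer as it is
  renamed field kind to channel in record User (alias kind declared on the renamed field) -> fires no rule on User, leaving the asked answer as it is
  renamed field tags to attrs in record User -> fires no rule on User, leaving the asked answer as it is

forward: COMPATIBLE []; decoded: {"kind": null, "tags": null, "verified": false, "zip": 250}


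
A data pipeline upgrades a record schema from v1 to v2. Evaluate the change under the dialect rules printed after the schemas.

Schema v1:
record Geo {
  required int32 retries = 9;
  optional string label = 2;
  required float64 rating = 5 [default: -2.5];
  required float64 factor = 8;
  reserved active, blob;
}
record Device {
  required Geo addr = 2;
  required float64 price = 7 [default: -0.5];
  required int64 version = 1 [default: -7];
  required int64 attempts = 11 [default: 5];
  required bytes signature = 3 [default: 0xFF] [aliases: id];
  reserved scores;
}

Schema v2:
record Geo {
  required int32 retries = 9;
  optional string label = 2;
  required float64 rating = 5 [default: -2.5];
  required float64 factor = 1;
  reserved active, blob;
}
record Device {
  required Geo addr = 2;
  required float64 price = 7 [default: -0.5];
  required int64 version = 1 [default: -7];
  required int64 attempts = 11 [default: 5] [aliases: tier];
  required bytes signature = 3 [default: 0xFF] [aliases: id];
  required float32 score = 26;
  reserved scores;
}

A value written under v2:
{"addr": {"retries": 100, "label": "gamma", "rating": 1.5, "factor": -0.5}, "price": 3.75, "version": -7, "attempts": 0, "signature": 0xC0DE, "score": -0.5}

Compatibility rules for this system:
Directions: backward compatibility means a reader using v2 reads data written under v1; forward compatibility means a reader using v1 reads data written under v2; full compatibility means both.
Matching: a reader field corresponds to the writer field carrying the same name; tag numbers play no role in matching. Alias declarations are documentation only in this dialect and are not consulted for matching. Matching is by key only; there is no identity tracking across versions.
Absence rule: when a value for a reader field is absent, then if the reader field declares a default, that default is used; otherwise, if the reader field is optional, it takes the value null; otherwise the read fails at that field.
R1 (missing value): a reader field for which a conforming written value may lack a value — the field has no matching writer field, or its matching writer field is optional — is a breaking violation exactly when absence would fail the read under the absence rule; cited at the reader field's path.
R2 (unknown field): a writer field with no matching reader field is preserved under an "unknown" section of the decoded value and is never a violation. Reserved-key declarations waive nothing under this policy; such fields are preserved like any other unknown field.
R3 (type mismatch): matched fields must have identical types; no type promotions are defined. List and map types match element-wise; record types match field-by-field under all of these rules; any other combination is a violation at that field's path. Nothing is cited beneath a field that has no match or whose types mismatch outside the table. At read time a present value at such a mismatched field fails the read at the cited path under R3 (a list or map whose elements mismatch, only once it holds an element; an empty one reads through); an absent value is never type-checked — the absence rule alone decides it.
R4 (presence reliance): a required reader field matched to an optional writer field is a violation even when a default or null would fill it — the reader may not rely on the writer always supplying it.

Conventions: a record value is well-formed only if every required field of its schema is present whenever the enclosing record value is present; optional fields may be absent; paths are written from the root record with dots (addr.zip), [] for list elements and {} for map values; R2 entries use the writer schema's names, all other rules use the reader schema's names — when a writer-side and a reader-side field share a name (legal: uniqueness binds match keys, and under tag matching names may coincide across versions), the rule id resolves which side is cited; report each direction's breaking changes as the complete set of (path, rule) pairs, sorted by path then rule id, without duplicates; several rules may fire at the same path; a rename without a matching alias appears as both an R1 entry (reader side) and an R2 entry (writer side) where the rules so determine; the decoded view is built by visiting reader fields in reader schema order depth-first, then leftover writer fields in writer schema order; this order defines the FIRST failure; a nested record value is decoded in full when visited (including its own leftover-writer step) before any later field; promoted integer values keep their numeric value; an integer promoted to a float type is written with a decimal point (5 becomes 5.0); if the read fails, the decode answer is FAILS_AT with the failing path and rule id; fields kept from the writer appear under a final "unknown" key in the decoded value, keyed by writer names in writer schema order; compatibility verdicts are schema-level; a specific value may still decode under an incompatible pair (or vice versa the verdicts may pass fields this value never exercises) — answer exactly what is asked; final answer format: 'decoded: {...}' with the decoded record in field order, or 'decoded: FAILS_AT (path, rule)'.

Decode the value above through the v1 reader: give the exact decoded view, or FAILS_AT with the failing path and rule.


decoded: {"addr": {"retries": 100, "label": "gamma", "rating": 1.5, "factor": -0.5}, "price": 3.75, "version": -7, "attempts": 0, "signature": 0xC0DE, "unknown": {"score": -0.5}}

arrows below run writer -> reader for Device
decoding the Device value with the v1 reader:
  addr.retries := 100
  addr.label := "gamma"
  addr.rating := 1.5
  addr.factor := -0.5
  price := 3.75
  version := -7
  attempts := 0
  signature := 0xC0DE
  writer score: kept under "unknown"
  => decoded: {"addr": {"retries": 100, "label": "gamma", "rating": 1.5, "factor": -0.5}, "price": 3.75, "version": -7, "attempts": 0, "signature": 0xC0DE, "unknown": {"score": -0.5}}
checking off the Device differences that do not matter here:
  field factor in record Geo: tag 8 changed to 1 -> no rule fires on it and the decoded Device view is identical with or without it


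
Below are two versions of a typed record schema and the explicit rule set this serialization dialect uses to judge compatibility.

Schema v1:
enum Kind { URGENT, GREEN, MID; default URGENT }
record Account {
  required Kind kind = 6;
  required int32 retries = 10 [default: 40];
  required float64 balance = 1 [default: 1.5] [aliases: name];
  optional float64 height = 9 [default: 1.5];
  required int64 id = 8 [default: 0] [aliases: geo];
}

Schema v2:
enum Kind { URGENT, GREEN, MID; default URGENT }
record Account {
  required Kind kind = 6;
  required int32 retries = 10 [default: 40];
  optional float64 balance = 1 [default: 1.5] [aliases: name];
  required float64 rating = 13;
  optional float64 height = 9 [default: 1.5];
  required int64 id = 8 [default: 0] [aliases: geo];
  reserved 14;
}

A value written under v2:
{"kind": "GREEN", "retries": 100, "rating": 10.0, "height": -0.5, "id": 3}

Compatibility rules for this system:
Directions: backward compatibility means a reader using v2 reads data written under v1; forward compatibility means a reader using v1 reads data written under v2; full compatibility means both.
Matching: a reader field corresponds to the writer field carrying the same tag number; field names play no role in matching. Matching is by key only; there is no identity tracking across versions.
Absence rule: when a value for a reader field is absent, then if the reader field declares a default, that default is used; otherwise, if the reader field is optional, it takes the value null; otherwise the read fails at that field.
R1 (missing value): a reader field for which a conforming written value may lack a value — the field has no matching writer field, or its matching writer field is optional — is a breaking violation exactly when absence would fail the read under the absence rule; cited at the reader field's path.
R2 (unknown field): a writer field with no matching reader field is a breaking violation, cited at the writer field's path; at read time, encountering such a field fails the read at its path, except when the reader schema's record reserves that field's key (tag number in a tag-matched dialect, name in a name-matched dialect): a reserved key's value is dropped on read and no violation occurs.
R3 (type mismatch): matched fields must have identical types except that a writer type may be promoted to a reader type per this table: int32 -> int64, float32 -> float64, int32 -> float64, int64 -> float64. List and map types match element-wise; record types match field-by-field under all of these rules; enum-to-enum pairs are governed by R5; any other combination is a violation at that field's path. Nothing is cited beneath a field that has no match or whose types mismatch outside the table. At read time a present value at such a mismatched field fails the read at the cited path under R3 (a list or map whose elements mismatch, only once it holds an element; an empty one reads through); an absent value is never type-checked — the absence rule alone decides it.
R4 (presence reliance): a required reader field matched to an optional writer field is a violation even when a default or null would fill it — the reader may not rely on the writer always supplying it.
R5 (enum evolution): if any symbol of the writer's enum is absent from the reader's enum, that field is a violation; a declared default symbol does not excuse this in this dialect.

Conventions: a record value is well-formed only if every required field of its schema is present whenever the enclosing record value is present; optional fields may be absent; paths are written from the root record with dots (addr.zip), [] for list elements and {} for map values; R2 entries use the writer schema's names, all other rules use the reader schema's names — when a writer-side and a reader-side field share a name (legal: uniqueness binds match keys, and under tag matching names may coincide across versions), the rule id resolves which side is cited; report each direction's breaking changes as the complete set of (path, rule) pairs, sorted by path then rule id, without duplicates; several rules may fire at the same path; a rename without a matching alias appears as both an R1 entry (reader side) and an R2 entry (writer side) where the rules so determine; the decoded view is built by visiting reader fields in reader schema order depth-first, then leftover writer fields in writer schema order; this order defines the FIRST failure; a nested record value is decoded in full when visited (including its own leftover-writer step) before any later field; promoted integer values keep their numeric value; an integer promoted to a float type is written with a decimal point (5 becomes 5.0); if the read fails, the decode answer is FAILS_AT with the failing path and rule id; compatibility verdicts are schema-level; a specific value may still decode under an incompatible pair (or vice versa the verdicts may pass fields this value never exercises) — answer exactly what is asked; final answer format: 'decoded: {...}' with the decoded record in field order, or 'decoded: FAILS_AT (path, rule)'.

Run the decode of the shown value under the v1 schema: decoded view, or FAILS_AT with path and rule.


each type pair in Account: writer, then reader
decode (reader v1):
  kind := "GREEN"
  retries := 100
  balance := 1.5 (absent -> default)
  height := -0.5
  id := 3
  read fails at rating under R2 (unknown field)
  => FAILS_AT (rating, R2)
diffs on Account not affecting the asked answer:
  field balance in record Account: required changed to optional -> matters for Account compatibility verdicts, not for this value's decode

decoded: FAILS_AT (rating, R2)


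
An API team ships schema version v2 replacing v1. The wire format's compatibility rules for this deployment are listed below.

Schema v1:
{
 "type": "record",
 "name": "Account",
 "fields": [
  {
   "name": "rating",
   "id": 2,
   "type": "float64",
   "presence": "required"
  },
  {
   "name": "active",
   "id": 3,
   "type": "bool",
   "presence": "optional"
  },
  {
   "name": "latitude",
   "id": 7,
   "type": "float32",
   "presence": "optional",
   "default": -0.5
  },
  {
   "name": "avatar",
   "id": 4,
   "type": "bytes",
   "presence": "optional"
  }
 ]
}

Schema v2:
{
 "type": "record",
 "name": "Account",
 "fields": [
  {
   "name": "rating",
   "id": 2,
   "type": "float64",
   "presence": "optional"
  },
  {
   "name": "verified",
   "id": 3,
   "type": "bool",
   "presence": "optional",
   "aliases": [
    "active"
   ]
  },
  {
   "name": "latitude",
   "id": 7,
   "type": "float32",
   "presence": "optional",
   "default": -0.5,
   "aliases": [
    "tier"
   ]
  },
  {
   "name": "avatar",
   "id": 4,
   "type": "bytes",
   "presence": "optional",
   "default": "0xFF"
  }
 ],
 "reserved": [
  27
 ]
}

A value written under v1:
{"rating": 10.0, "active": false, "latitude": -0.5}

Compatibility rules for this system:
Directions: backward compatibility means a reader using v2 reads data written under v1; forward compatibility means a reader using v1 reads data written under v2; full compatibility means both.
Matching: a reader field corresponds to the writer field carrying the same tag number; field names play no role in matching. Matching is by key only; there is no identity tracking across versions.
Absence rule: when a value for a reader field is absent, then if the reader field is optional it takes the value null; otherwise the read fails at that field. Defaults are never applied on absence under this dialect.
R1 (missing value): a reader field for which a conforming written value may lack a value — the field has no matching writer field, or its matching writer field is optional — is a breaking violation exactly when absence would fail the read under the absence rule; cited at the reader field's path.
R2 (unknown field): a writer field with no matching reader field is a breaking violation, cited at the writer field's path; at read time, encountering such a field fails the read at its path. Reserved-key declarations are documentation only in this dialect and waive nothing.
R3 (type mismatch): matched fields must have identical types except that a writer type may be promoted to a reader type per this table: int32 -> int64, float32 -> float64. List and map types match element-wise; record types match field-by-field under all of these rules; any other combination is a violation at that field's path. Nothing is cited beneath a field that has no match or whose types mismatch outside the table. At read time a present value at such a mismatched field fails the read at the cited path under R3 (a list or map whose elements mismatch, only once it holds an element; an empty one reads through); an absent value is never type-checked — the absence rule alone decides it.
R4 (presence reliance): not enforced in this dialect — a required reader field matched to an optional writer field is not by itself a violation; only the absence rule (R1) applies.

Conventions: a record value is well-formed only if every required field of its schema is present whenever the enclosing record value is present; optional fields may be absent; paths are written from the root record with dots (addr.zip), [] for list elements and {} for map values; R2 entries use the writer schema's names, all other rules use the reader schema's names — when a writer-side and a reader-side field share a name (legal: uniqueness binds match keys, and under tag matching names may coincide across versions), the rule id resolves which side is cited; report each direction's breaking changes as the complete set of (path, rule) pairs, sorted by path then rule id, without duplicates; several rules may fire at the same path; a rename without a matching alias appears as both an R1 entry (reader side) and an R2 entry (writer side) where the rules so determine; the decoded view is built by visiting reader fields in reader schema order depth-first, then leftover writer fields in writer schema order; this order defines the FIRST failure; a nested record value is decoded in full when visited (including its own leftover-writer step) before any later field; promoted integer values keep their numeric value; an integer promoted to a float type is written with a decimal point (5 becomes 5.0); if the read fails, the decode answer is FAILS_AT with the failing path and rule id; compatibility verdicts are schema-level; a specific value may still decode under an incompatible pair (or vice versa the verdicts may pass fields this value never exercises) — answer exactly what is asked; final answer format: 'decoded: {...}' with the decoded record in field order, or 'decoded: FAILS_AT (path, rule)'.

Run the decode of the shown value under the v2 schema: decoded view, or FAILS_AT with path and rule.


each type pair in Account: writer, then reader
decode (reader v2):
  rating := 10.0
  verified := false (from writer active)
  latitude := -0.5
  avatar := null (absent, optional -> null)
  => decoded: {"rating": 10.0, "verified": false, "latitude": -0.5, "avatar": null}
remaining Account differences; none change what is asked:
  field rating in record Account: required changed to optional -> changes Account's schema-level verdicts only — the decode of this value is the same
  field avatar in record Account: default set to 0xFF -> inert under this dialect — no rule fires on Account and the result does not move

decoded: {"rating": 10.0, "verified": false, "latitude": -0.5, "avatar": null}
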